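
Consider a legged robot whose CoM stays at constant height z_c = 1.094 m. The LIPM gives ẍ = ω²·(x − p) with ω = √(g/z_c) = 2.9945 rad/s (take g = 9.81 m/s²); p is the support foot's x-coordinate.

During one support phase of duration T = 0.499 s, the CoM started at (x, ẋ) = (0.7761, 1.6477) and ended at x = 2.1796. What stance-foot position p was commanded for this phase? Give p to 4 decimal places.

ωT = 2.9945·0.499 = 1.494255; cosh(ωT) = 2.340217, sinh(ωT) = 2.115801
x(T) = p + (x₀−p)·cosh(ωT) + (ẋ₀/ω)·sinh(ωT) ⇒ p·(1 − cosh) = x(T) − x₀·cosh − (ẋ₀/ω)·sinh
numerator   = 2.1796 − (0.7761)·2.340217 − (1.6477/2.9945)·2.115801 = -0.800845
denominator = 1 − 2.340217 = -1.340217
p = -0.800845 / -1.340217 = 0.5975

p = 0.5975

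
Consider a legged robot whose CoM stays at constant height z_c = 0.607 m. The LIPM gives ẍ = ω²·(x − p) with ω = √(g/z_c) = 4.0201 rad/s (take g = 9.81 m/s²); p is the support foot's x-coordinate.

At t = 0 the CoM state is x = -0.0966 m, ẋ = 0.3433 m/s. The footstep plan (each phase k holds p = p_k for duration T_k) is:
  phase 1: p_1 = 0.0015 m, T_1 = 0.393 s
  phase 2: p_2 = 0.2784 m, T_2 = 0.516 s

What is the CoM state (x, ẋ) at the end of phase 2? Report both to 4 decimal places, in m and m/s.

phase 1: p=0.0015, T=0.393, ωT=1.579899, cosh=2.530231, sinh=2.324236; start (x,ẋ)=(-0.096600, 0.343300) → end (x,ẋ)=(-0.048236, -0.047985)
phase 2: p=0.2784, T=0.516, ωT=2.074372, cosh=4.042589, sinh=3.916954; start (x,ẋ)=(-0.048236, -0.047985) → end (x,ẋ)=(-1.088807, -5.337364)

x = -1.0888, ẋ = -5.3374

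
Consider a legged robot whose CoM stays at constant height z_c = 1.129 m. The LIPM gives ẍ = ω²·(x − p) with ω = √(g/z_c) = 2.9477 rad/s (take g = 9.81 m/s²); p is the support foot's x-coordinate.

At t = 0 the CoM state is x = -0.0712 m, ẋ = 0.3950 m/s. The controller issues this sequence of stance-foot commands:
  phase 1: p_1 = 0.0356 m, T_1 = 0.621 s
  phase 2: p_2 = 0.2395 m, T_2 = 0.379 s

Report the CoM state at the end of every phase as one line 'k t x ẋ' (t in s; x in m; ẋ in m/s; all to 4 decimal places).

1 0.6210 0.1011 0.3070
2 1.0000 0.1475 -0.0372

phase 1: p=0.0356, T=0.621, ωT=1.830522, cosh=3.198735, sinh=3.038405; start (x,ẋ)=(-0.071200, 0.395000) → end (x,ẋ)=(0.101130, 0.306967)
phase 2: p=0.2395, T=0.379, ωT=1.117178, cosh=1.691710, sinh=1.364508; start (x,ẋ)=(0.101130, 0.306967) → end (x,ẋ)=(0.147515, -0.037248)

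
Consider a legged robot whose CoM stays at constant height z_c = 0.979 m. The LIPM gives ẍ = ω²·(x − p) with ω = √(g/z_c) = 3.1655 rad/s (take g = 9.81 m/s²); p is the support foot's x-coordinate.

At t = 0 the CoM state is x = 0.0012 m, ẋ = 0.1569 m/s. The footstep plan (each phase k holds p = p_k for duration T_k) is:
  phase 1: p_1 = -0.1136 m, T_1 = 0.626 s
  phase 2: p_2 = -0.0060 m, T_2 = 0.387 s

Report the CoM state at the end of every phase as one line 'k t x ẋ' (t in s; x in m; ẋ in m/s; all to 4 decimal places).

phase 1: p=-0.1136, T=0.626, ωT=1.981603, cosh=3.696105, sinh=3.558257; start (x,ẋ)=(0.001200, 0.156900) → end (x,ẋ)=(0.487080, 1.872987)
phase 2: p=-0.0060, T=0.387, ωT=1.225049, cosh=1.849037, sinh=1.555294; start (x,ẋ)=(0.487080, 1.872987) → end (x,ẋ)=(1.825972, 5.890797)

1 0.6260 0.4871 1.8730
2 1.0130 1.8260 5.8908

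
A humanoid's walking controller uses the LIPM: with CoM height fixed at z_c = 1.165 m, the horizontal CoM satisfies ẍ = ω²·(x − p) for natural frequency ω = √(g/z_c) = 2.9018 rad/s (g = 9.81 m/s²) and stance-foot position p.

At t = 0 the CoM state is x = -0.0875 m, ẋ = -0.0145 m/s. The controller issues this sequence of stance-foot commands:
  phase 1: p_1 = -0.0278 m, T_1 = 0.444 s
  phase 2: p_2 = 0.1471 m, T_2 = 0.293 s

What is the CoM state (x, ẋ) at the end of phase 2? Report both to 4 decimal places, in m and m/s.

x = -0.3727, ẋ = -1.2728

phase 1: p=-0.0278, T=0.444, ωT=1.288399, cosh=1.951344, sinh=1.675632; start (x,ẋ)=(-0.087500, -0.014500) → end (x,ẋ)=(-0.152668, -0.318577)
phase 2: p=0.1471, T=0.293, ωT=0.850227, cosh=1.383748, sinh=0.956431; start (x,ẋ)=(-0.152668, -0.318577) → end (x,ẋ)=(-0.372706, -1.272798)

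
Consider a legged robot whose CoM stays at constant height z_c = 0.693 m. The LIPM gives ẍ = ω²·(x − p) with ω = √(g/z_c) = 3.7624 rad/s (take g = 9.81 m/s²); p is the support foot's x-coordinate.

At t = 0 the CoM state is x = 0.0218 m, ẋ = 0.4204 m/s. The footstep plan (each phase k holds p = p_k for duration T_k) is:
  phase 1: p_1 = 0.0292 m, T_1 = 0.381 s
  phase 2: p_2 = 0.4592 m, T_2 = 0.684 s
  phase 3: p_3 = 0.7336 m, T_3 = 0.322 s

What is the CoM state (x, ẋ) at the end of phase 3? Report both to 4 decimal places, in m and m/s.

phase 1: p=0.0292, T=0.381, ωT=1.433474, cosh=2.215861, sinh=1.977382; start (x,ẋ)=(0.021800, 0.420400) → end (x,ẋ)=(0.233750, 0.876494)
phase 2: p=0.4592, T=0.684, ωT=2.573482, cosh=6.593832, sinh=6.517562; start (x,ẋ)=(0.233750, 0.876494) → end (x,ẋ)=(0.490960, 0.251036)
phase 3: p=0.7336, T=0.322, ωT=1.211493, cosh=1.828123, sinh=1.530371; start (x,ẋ)=(0.490960, 0.251036) → end (x,ẋ)=(0.392133, -0.938166)

x = 0.3921, ẋ = -0.9382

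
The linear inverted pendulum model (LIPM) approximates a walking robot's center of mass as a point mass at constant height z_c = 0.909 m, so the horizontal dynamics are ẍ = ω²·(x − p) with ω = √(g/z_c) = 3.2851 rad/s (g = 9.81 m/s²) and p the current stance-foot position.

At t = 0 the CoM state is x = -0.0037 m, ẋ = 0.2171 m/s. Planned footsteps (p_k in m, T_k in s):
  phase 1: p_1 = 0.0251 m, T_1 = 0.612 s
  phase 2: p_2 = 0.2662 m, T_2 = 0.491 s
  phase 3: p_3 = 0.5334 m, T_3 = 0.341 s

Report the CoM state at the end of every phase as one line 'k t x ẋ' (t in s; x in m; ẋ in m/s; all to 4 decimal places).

phase 1: p=0.0251, T=0.612, ωT=2.010481, cosh=3.800417, sinh=3.666493; start (x,ẋ)=(-0.003700, 0.217100) → end (x,ẋ)=(0.157953, 0.478180)
phase 2: p=0.2662, T=0.491, ωT=1.612984, cosh=2.608527, sinh=2.409235; start (x,ẋ)=(0.157953, 0.478180) → end (x,ẋ)=(0.334523, 0.390616)
phase 3: p=0.5334, T=0.341, ωT=1.120219, cosh=1.695867, sinh=1.369659; start (x,ẋ)=(0.334523, 0.390616) → end (x,ẋ)=(0.358991, -0.232406)

1 0.6120 0.1580 0.4782
2 1.1030 0.3345 0.3906
3 1.4440 0.3590 -0.2324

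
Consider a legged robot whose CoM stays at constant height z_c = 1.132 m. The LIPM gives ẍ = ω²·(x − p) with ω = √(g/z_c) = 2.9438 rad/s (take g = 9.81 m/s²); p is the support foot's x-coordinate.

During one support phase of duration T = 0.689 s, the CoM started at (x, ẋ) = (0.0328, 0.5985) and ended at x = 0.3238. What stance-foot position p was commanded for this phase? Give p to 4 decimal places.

ωT = 2.9438·0.689 = 2.028278; cosh(ωT) = 3.866275, sinh(ωT) = 3.734713
x(T) = p + (x₀−p)·cosh(ωT) + (ẋ₀/ω)·sinh(ωT) ⇒ p·(1 − cosh) = x(T) − x₀·cosh − (ẋ₀/ω)·sinh
numerator   = 0.3238 − (0.0328)·3.866275 − (0.5985/2.9438)·3.734713 = -0.562313
denominator = 1 − 3.866275 = -2.866275
p = -0.562313 / -2.866275 = 0.1962

p = 0.1962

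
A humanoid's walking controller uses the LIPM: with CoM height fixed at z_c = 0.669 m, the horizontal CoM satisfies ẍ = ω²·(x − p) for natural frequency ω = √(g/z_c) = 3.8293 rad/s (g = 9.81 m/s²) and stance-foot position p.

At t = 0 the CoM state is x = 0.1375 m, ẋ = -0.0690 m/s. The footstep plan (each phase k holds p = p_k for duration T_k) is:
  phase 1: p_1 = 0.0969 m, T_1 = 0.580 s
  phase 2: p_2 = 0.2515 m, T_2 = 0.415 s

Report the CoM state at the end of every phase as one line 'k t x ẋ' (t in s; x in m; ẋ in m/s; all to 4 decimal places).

1 0.5800 0.2041 0.3863
2 0.9950 0.3675 0.5600

phase 1: p=0.0969, T=0.580, ωT=2.220994, cosh=4.662494, sinh=4.553993; start (x,ẋ)=(0.137500, -0.069000) → end (x,ẋ)=(0.204139, 0.386295)
phase 2: p=0.2515, T=0.415, ωT=1.589159, cosh=2.551863, sinh=2.347766; start (x,ẋ)=(0.204139, 0.386295) → end (x,ẋ)=(0.367481, 0.559984)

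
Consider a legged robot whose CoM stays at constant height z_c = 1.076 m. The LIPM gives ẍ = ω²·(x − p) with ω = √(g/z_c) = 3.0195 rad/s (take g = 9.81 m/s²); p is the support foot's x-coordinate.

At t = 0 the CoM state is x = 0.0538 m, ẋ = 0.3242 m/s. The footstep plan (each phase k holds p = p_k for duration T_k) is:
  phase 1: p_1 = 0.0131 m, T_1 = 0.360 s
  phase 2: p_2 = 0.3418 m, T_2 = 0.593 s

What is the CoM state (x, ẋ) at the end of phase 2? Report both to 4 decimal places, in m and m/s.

x = 0.6433, ẋ = 1.0872

phase 1: p=0.0131, T=0.360, ωT=1.087020, cosh=1.651322, sinh=1.314102; start (x,ẋ)=(0.053800, 0.324200) → end (x,ẋ)=(0.221402, 0.696853)
phase 2: p=0.3418, T=0.593, ωT=1.790563, cosh=3.079847, sinh=2.912981; start (x,ẋ)=(0.221402, 0.696853) → end (x,ẋ)=(0.643264, 1.087214)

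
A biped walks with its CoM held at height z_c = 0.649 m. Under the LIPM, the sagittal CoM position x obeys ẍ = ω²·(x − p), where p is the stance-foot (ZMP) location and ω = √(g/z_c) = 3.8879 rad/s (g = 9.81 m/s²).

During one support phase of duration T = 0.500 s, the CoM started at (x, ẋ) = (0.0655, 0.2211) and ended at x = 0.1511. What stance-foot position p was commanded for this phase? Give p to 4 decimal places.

ωT = 3.8879·0.500 = 1.943950; cosh(ωT) = 3.564715, sinh(ωT) = 3.421577
x(T) = p + (x₀−p)·cosh(ωT) + (ẋ₀/ω)·sinh(ωT) ⇒ p·(1 − cosh) = x(T) − x₀·cosh − (ẋ₀/ω)·sinh
numerator   = 0.1511 − (0.0655)·3.564715 − (0.2211/3.8879)·3.421577 = -0.276970
denominator = 1 − 3.564715 = -2.564715
p = -0.276970 / -2.564715 = 0.1080

p = 0.1080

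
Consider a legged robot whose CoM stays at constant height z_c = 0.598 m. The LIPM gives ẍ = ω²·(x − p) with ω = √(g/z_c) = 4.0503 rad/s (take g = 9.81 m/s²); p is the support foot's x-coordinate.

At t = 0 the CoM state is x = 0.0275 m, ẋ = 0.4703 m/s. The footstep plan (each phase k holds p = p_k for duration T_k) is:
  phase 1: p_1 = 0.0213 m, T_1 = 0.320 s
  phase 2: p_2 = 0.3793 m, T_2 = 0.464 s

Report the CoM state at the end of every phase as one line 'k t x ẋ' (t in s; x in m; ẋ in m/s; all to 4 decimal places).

phase 1: p=0.0213, T=0.320, ωT=1.296096, cosh=1.964299, sinh=1.690701; start (x,ẋ)=(0.027500, 0.470300) → end (x,ẋ)=(0.229794, 0.966266)
phase 2: p=0.3793, T=0.464, ωT=1.879339, cosh=3.350933, sinh=3.198242; start (x,ẋ)=(0.229794, 0.966266) → end (x,ẋ)=(0.641310, 1.301219)

1 0.3200 0.2298 0.9663
2 0.7840 0.6413 1.3012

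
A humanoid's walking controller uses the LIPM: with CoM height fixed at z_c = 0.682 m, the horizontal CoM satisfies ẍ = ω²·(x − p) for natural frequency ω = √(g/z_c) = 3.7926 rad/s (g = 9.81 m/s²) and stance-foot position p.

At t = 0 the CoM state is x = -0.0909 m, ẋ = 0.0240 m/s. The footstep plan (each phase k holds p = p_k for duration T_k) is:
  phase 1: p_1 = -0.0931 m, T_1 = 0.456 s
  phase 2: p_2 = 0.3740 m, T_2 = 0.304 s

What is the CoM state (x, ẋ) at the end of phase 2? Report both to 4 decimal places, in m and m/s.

x = -0.3635, ẋ = -2.2368

phase 1: p=-0.0931, T=0.456, ωT=1.729426, cosh=2.907401, sinh=2.730014; start (x,ẋ)=(-0.090900, 0.024000) → end (x,ẋ)=(-0.069428, 0.092556)
phase 2: p=0.3740, T=0.304, ωT=1.152950, cosh=1.741614, sinh=1.425910; start (x,ẋ)=(-0.069428, 0.092556) → end (x,ẋ)=(-0.363482, -2.236820)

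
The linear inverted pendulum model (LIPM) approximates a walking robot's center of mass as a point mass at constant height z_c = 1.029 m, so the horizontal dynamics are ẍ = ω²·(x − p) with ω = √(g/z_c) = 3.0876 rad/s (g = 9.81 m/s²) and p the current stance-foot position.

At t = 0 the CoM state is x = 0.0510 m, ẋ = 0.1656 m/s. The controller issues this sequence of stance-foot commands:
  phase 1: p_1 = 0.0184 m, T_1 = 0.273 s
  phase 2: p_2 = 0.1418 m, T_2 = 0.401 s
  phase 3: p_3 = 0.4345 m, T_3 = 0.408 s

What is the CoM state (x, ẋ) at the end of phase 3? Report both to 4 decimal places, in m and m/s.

phase 1: p=0.0184, T=0.273, ωT=0.842915, cosh=1.376791, sinh=0.946337; start (x,ẋ)=(0.051000, 0.165600) → end (x,ẋ)=(0.114039, 0.323251)
phase 2: p=0.1418, T=0.401, ωT=1.238128, cosh=1.869538, sinh=1.579611; start (x,ẋ)=(0.114039, 0.323251) → end (x,ẋ)=(0.255275, 0.468934)
phase 3: p=0.4345, T=0.408, ωT=1.259741, cosh=1.904118, sinh=1.620390; start (x,ẋ)=(0.255275, 0.468934) → end (x,ẋ)=(0.339333, -0.003779)

x = 0.3393, ẋ = -0.0038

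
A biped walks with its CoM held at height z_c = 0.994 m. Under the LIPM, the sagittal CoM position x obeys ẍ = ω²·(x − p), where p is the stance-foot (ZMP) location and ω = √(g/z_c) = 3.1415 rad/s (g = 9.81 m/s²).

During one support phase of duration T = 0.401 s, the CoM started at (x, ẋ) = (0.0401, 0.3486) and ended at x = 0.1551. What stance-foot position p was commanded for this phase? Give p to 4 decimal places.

p = 0.1118

ωT = 3.1415·0.401 = 1.259742; cosh(ωT) = 1.904119, sinh(ωT) = 1.620391
x(T) = p + (x₀−p)·cosh(ωT) + (ẋ₀/ω)·sinh(ωT) ⇒ p·(1 − cosh) = x(T) − x₀·cosh − (ẋ₀/ω)·sinh
numerator   = 0.1551 − (0.0401)·1.904119 − (0.3486/3.1415)·1.620391 = -0.101064
denominator = 1 − 1.904119 = -0.904119
p = -0.101064 / -0.904119 = 0.1118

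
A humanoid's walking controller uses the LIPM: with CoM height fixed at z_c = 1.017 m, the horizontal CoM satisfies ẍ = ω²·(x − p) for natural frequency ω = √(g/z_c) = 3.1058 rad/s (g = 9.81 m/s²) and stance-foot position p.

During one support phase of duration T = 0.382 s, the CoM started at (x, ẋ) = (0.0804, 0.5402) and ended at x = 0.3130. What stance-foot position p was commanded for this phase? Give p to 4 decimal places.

ωT = 3.1058·0.382 = 1.186416; cosh(ωT) = 1.790317, sinh(ωT) = 1.485003
x(T) = p + (x₀−p)·cosh(ωT) + (ẋ₀/ω)·sinh(ωT) ⇒ p·(1 − cosh) = x(T) − x₀·cosh − (ẋ₀/ω)·sinh
numerator   = 0.3130 − (0.0804)·1.790317 − (0.5402/3.1058)·1.485003 = -0.089232
denominator = 1 − 1.790317 = -0.790317
p = -0.089232 / -0.790317 = 0.1129

p = 0.1129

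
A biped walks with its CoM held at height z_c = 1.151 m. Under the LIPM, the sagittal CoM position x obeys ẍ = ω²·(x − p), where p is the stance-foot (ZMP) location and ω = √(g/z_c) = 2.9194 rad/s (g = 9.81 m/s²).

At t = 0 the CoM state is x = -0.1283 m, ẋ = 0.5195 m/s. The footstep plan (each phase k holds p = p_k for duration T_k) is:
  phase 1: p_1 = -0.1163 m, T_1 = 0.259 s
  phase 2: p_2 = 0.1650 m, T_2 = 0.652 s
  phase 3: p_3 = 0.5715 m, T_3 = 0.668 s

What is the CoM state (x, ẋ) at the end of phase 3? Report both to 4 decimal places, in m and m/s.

x = 0.8117, ẋ = 0.8930

phase 1: p=-0.1163, T=0.259, ωT=0.756125, cosh=1.299744, sinh=0.830262; start (x,ẋ)=(-0.128300, 0.519500) → end (x,ẋ)=(0.015846, 0.646131)
phase 2: p=0.1650, T=0.652, ωT=1.903449, cosh=3.429023, sinh=3.279969; start (x,ẋ)=(0.015846, 0.646131) → end (x,ẋ)=(0.379481, 0.787367)
phase 3: p=0.5715, T=0.668, ωT=1.950159, cosh=3.586029, sinh=3.443778; start (x,ẋ)=(0.379481, 0.787367) → end (x,ẋ)=(0.811706, 0.893004)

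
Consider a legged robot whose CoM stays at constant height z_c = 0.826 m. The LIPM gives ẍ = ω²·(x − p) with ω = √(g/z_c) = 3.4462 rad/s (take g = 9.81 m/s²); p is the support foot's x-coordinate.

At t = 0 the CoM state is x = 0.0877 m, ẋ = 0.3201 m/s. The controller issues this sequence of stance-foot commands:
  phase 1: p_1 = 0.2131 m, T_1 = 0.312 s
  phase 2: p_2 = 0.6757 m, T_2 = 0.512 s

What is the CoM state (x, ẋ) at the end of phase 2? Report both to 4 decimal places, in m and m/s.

x = -0.9989, ẋ = -5.4539

phase 1: p=0.2131, T=0.312, ωT=1.075214, cosh=1.635923, sinh=1.294698; start (x,ẋ)=(0.087700, 0.320100) → end (x,ẋ)=(0.128213, -0.035849)
phase 2: p=0.6757, T=0.512, ωT=1.764454, cosh=3.004833, sinh=2.833553; start (x,ẋ)=(0.128213, -0.035849) → end (x,ẋ)=(-0.998883, -5.453925)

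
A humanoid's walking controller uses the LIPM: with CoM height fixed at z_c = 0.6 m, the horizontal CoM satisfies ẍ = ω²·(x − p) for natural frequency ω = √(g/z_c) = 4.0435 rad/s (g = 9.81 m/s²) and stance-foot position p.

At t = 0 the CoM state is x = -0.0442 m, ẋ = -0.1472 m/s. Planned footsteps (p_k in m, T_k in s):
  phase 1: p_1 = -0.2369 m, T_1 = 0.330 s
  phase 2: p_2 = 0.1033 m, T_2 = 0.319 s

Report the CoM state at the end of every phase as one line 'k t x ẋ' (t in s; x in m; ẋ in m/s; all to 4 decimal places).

phase 1: p=-0.2369, T=0.330, ωT=1.334355, cosh=2.030437, sinh=1.767109; start (x,ẋ)=(-0.044200, -0.147200) → end (x,ẋ)=(0.090035, 1.078020)
phase 2: p=0.1033, T=0.319, ωT=1.289877, cosh=1.953821, sinh=1.678517; start (x,ẋ)=(0.090035, 1.078020) → end (x,ẋ)=(0.524885, 2.016229)

1 0.3300 0.0900 1.0780
2 0.6490 0.5249 2.0162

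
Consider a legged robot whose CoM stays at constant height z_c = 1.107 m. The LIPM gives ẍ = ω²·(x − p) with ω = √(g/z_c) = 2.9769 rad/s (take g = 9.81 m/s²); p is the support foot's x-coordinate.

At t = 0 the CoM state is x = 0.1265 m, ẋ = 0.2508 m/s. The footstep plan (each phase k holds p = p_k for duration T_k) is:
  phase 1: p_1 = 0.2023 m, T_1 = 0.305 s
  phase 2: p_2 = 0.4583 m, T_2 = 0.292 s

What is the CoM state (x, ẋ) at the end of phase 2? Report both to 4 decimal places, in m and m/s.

x = 0.1108, ẋ = -0.6344

phase 1: p=0.2023, T=0.305, ωT=0.907954, cosh=1.441297, sinh=1.037949; start (x,ẋ)=(0.126500, 0.250800) → end (x,ẋ)=(0.180496, 0.127265)
phase 2: p=0.4583, T=0.292, ωT=0.869255, cosh=1.402198, sinh=0.982934; start (x,ẋ)=(0.180496, 0.127265) → end (x,ẋ)=(0.110784, -0.634432)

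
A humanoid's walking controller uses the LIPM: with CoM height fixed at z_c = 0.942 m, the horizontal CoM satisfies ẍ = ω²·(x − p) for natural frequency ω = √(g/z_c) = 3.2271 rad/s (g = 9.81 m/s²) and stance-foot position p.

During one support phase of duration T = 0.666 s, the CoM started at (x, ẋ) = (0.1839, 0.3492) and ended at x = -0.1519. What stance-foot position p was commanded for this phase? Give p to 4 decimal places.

ωT = 3.2271·0.666 = 2.149249; cosh(ωT) = 4.347491, sinh(ωT) = 4.230919
x(T) = p + (x₀−p)·cosh(ωT) + (ẋ₀/ω)·sinh(ωT) ⇒ p·(1 − cosh) = x(T) − x₀·cosh − (ẋ₀/ω)·sinh
numerator   = -0.1519 − (0.1839)·4.347491 − (0.3492/3.2271)·4.230919 = -1.409225
denominator = 1 − 4.347491 = -3.347491
p = -1.409225 / -3.347491 = 0.4210

p = 0.4210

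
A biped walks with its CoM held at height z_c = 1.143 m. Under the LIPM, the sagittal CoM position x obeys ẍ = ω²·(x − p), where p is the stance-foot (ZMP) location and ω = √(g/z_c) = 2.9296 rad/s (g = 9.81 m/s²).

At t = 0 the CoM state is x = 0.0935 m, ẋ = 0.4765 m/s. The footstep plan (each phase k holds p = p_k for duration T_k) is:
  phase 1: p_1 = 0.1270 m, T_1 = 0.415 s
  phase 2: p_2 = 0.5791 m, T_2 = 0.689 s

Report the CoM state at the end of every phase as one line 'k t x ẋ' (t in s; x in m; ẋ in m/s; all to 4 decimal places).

phase 1: p=0.1270, T=0.415, ωT=1.215784, cosh=1.834707, sinh=1.538230; start (x,ẋ)=(0.093500, 0.476500) → end (x,ẋ)=(0.315731, 0.723274)
phase 2: p=0.5791, T=0.689, ωT=2.018494, cosh=3.829920, sinh=3.697064; start (x,ẋ)=(0.315731, 0.723274) → end (x,ẋ)=(0.483166, -0.082451)

1 0.4150 0.3157 0.7233
2 1.1040 0.4832 -0.0825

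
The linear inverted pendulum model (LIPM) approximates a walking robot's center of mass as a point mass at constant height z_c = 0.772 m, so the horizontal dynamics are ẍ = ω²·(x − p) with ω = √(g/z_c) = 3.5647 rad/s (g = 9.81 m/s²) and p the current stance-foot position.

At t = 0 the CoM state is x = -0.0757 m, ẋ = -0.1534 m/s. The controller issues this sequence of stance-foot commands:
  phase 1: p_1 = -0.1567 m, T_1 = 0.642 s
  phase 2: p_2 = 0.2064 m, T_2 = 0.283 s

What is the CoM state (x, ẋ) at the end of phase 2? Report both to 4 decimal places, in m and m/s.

x = 0.1579, ẋ = 0.2829

phase 1: p=-0.1567, T=0.642, ωT=2.288537, cosh=4.980960, sinh=4.879545; start (x,ẋ)=(-0.075700, -0.153400) → end (x,ẋ)=(0.036776, 0.644844)
phase 2: p=0.2064, T=0.283, ωT=1.008810, cosh=1.553494, sinh=1.188842; start (x,ẋ)=(0.036776, 0.644844) → end (x,ẋ)=(0.157948, 0.282918)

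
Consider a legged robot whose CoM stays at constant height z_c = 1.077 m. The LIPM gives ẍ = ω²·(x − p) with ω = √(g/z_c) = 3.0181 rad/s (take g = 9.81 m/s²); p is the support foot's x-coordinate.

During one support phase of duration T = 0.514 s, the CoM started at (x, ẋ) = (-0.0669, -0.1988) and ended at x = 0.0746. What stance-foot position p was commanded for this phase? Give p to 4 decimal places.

ωT = 3.0181·0.514 = 1.551303; cosh(ωT) = 2.464793, sinh(ωT) = 2.252822
x(T) = p + (x₀−p)·cosh(ωT) + (ẋ₀/ω)·sinh(ωT) ⇒ p·(1 − cosh) = x(T) − x₀·cosh − (ẋ₀/ω)·sinh
numerator   = 0.0746 − (-0.0669)·2.464793 − (-0.1988/3.0181)·2.252822 = 0.387886
denominator = 1 − 2.464793 = -1.464793
p = 0.387886 / -1.464793 = -0.2648

p = -0.2648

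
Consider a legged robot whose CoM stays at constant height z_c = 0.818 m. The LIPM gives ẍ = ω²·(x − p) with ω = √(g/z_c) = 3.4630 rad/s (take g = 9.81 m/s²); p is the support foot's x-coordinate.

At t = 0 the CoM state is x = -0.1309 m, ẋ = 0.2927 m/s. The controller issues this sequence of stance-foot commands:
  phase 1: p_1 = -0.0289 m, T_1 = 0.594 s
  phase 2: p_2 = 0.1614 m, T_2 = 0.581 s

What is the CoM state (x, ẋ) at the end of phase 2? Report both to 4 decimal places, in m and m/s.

phase 1: p=-0.0289, T=0.594, ωT=2.057022, cosh=3.975237, sinh=3.847403; start (x,ẋ)=(-0.130900, 0.292700) → end (x,ẋ)=(-0.109184, -0.195451)
phase 2: p=0.1614, T=0.581, ωT=2.012003, cosh=3.806001, sinh=3.672280; start (x,ẋ)=(-0.109184, -0.195451) → end (x,ẋ)=(-1.075704, -4.184927)

x = -1.0757, ẋ = -4.1849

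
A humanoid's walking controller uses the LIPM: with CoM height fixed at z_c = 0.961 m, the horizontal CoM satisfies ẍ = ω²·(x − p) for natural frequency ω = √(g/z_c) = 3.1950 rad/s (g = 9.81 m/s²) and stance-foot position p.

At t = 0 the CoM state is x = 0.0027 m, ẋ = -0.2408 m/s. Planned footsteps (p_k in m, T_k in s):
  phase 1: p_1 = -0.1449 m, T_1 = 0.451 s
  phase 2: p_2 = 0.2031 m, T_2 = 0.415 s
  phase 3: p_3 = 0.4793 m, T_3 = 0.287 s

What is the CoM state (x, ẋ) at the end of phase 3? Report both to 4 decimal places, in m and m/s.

phase 1: p=-0.1449, T=0.451, ωT=1.440945, cosh=2.230695, sinh=1.993991; start (x,ẋ)=(0.002700, -0.240800) → end (x,ẋ)=(0.034068, 0.403179)
phase 2: p=0.2031, T=0.415, ωT=1.325925, cosh=2.015612, sinh=1.750055; start (x,ẋ)=(0.034068, 0.403179) → end (x,ẋ)=(0.083237, -0.132478)
phase 3: p=0.4793, T=0.287, ωT=0.916965, cosh=1.450708, sinh=1.050978; start (x,ẋ)=(0.083237, -0.132478) → end (x,ẋ)=(-0.138849, -1.522115)

x = -0.1388, ẋ = -1.5221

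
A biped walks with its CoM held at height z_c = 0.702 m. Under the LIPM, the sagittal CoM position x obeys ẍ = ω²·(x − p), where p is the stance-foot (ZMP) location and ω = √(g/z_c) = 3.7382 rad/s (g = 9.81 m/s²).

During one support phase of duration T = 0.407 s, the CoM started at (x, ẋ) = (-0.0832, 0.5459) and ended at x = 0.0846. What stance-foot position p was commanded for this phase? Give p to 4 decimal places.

ωT = 3.7382·0.407 = 1.521447; cosh(ωT) = 2.398622, sinh(ωT) = 2.180226
x(T) = p + (x₀−p)·cosh(ωT) + (ẋ₀/ω)·sinh(ωT) ⇒ p·(1 − cosh) = x(T) − x₀·cosh − (ẋ₀/ω)·sinh
numerator   = 0.0846 − (-0.0832)·2.398622 − (0.5459/3.7382)·2.180226 = -0.034219
denominator = 1 − 2.398622 = -1.398622
p = -0.034219 / -1.398622 = 0.0245

p = 0.0245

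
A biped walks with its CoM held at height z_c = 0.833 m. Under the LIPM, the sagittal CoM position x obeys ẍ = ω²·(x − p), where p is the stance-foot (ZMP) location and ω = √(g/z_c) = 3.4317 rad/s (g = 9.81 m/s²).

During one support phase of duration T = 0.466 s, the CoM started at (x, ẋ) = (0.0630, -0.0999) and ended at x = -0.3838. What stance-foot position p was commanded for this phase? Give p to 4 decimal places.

ωT = 3.4317·0.466 = 1.599172; cosh(ωT) = 2.575499, sinh(ωT) = 2.373435
x(T) = p + (x₀−p)·cosh(ωT) + (ẋ₀/ω)·sinh(ωT) ⇒ p·(1 − cosh) = x(T) − x₀·cosh − (ẋ₀/ω)·sinh
numerator   = -0.3838 − (0.0630)·2.575499 − (-0.0999/3.4317)·2.373435 = -0.476964
denominator = 1 − 2.575499 = -1.575499
p = -0.476964 / -1.575499 = 0.3027

p = 0.3027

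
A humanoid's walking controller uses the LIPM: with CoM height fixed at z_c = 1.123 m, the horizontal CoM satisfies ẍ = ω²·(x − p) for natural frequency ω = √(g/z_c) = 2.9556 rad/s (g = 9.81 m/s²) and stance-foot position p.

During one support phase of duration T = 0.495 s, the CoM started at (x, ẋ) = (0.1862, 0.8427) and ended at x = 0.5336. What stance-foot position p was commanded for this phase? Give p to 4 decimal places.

ωT = 2.9556·0.495 = 1.463022; cosh(ωT) = 2.275264, sinh(ωT) = 2.043728
x(T) = p + (x₀−p)·cosh(ωT) + (ẋ₀/ω)·sinh(ωT) ⇒ p·(1 − cosh) = x(T) − x₀·cosh − (ẋ₀/ω)·sinh
numerator   = 0.5336 − (0.1862)·2.275264 − (0.8427/2.9556)·2.043728 = -0.472761
denominator = 1 − 2.275264 = -1.275264
p = -0.472761 / -1.275264 = 0.3707

p = 0.3707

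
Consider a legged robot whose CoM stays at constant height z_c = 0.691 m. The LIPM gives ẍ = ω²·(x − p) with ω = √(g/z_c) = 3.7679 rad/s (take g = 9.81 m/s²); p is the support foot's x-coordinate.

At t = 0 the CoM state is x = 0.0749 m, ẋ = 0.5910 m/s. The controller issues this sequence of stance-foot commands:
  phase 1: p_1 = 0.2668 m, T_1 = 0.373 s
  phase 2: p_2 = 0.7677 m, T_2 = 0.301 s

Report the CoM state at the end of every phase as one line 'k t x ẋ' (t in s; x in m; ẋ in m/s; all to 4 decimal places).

phase 1: p=0.2668, T=0.373, ωT=1.405427, cosh=2.161264, sinh=1.916002; start (x,ẋ)=(0.074900, 0.591000) → end (x,ẋ)=(0.152581, -0.108077)
phase 2: p=0.7677, T=0.301, ωT=1.134138, cosh=1.715096, sinh=1.393397; start (x,ẋ)=(0.152581, -0.108077) → end (x,ẋ)=(-0.327256, -3.414849)

1 0.3730 0.1526 -0.1081
2 0.6740 -0.3273 -3.4148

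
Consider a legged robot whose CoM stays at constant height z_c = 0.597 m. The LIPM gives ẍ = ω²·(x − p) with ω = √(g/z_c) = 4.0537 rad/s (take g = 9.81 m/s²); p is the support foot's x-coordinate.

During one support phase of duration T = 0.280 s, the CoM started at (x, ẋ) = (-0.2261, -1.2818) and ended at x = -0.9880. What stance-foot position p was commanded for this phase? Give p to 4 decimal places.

ωT = 4.0537·0.280 = 1.135036; cosh(ωT) = 1.716348, sinh(ωT) = 1.394937
x(T) = p + (x₀−p)·cosh(ωT) + (ẋ₀/ω)·sinh(ωT) ⇒ p·(1 − cosh) = x(T) − x₀·cosh − (ẋ₀/ω)·sinh
numerator   = -0.9880 − (-0.2261)·1.716348 − (-1.2818/4.0537)·1.394937 = -0.158848
denominator = 1 − 1.716348 = -0.716348
p = -0.158848 / -0.716348 = 0.2217

p = 0.2217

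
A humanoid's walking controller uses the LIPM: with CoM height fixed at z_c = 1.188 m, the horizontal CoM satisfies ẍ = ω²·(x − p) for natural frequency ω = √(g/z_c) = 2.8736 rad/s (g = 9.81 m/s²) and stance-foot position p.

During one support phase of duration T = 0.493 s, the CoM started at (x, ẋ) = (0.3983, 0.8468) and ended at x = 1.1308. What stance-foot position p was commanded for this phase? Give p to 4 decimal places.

ωT = 2.8736·0.493 = 1.416685; cosh(ωT) = 2.182972, sinh(ωT) = 1.940456
x(T) = p + (x₀−p)·cosh(ωT) + (ẋ₀/ω)·sinh(ωT) ⇒ p·(1 − cosh) = x(T) − x₀·cosh − (ẋ₀/ω)·sinh
numerator   = 1.1308 − (0.3983)·2.182972 − (0.8468/2.8736)·1.940456 = -0.310496
denominator = 1 − 2.182972 = -1.182972
p = -0.310496 / -1.182972 = 0.2625

p = 0.2625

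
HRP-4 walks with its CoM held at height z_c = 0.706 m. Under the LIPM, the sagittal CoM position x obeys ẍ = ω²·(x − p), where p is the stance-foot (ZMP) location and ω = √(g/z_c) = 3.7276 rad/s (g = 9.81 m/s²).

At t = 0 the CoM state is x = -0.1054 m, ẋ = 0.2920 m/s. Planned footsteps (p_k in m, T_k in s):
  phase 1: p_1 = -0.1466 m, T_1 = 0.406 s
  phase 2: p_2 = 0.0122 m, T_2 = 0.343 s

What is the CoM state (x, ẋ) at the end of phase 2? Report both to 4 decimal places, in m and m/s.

phase 1: p=-0.1466, T=0.406, ωT=1.513406, cosh=2.381166, sinh=2.161007; start (x,ẋ)=(-0.105400, 0.292000) → end (x,ẋ)=(0.120786, 1.027182)
phase 2: p=0.0122, T=0.343, ωT=1.278567, cosh=1.934962, sinh=1.656526; start (x,ẋ)=(0.120786, 1.027182) → end (x,ẋ)=(0.678783, 2.658060)

x = 0.6788, ẋ = 2.6581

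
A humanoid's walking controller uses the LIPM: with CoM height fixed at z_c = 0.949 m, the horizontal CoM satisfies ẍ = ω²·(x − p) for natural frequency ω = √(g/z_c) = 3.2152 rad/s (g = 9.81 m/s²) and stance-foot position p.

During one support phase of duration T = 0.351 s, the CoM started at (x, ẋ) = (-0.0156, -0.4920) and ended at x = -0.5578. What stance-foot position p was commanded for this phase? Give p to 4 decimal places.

p = 0.4516

ωT = 3.2152·0.351 = 1.128535; cosh(ωT) = 1.707316, sinh(ωT) = 1.383809
x(T) = p + (x₀−p)·cosh(ωT) + (ẋ₀/ω)·sinh(ωT) ⇒ p·(1 − cosh) = x(T) − x₀·cosh − (ẋ₀/ω)·sinh
numerator   = -0.5578 − (-0.0156)·1.707316 − (-0.4920/3.2152)·1.383809 = -0.319411
denominator = 1 − 1.707316 = -0.707316
p = -0.319411 / -0.707316 = 0.4516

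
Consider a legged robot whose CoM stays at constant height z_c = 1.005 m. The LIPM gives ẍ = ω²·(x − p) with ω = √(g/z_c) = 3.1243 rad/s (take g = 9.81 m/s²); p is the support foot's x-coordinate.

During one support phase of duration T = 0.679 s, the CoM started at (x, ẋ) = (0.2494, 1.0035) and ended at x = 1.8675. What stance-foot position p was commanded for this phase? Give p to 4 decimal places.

ωT = 3.1243·0.679 = 2.121400; cosh(ωT) = 4.231335, sinh(ωT) = 4.111472
x(T) = p + (x₀−p)·cosh(ωT) + (ẋ₀/ω)·sinh(ωT) ⇒ p·(1 − cosh) = x(T) − x₀·cosh − (ẋ₀/ω)·sinh
numerator   = 1.8675 − (0.2494)·4.231335 − (1.0035/3.1243)·4.111472 = -0.508367
denominator = 1 − 4.231335 = -3.231335
p = -0.508367 / -3.231335 = 0.1573

p = 0.1573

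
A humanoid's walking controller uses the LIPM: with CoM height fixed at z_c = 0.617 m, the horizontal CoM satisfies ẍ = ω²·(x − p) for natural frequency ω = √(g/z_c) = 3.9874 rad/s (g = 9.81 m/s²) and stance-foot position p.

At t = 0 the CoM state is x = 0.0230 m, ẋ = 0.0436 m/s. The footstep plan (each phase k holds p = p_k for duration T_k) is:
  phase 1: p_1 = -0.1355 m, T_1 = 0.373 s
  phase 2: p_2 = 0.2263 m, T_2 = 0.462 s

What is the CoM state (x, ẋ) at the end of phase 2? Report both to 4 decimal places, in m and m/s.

phase 1: p=-0.1355, T=0.373, ωT=1.487300, cosh=2.325557, sinh=2.099575; start (x,ẋ)=(0.023000, 0.043600) → end (x,ẋ)=(0.256058, 1.428332)
phase 2: p=0.2263, T=0.462, ωT=1.842179, cosh=3.234372, sinh=3.075900; start (x,ẋ)=(0.256058, 1.428332) → end (x,ẋ)=(1.424372, 4.984740)

x = 1.4244, ẋ = 4.9847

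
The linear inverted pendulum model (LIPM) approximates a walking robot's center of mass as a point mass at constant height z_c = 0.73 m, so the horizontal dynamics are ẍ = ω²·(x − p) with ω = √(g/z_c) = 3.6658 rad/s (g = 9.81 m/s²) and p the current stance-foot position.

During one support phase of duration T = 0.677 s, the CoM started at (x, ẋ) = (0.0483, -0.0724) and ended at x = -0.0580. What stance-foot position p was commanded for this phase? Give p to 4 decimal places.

p = 0.0461

ωT = 3.6658·0.677 = 2.481747; cosh(ωT) = 6.022868, sinh(ωT) = 5.939271
x(T) = p + (x₀−p)·cosh(ωT) + (ẋ₀/ω)·sinh(ωT) ⇒ p·(1 − cosh) = x(T) − x₀·cosh − (ẋ₀/ω)·sinh
numerator   = -0.0580 − (0.0483)·6.022868 − (-0.0724/3.6658)·5.939271 = -0.231603
denominator = 1 − 6.022868 = -5.022868
p = -0.231603 / -5.022868 = 0.0461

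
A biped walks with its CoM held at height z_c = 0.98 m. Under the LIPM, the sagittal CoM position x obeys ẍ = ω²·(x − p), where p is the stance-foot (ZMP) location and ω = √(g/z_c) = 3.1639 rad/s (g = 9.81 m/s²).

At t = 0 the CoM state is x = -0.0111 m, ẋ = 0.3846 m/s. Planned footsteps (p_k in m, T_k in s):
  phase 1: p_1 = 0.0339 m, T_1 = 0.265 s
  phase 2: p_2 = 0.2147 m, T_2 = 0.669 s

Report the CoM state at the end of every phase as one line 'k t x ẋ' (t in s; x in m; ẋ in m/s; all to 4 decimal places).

phase 1: p=0.0339, T=0.265, ωT=0.838434, cosh=1.372564, sinh=0.940177; start (x,ẋ)=(-0.011100, 0.384600) → end (x,ẋ)=(0.086421, 0.394030)
phase 2: p=0.2147, T=0.669, ωT=2.116649, cosh=4.211851, sinh=4.091416; start (x,ẋ)=(0.086421, 0.394030) → end (x,ẋ)=(0.183952, -0.000949)

1 0.2650 0.0864 0.3940
2 0.9340 0.1840 -0.0009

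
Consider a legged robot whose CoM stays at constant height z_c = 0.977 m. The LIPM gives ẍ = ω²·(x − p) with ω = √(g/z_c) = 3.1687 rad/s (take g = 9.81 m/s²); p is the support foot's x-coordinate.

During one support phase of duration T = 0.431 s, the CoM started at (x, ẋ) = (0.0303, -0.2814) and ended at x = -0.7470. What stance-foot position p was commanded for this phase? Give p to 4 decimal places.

ωT = 3.1687·0.431 = 1.365710; cosh(ωT) = 2.086851, sinh(ωT) = 1.831652
x(T) = p + (x₀−p)·cosh(ωT) + (ẋ₀/ω)·sinh(ωT) ⇒ p·(1 − cosh) = x(T) − x₀·cosh − (ẋ₀/ω)·sinh
numerator   = -0.7470 − (0.0303)·2.086851 − (-0.2814/3.1687)·1.831652 = -0.647570
denominator = 1 − 2.086851 = -1.086851
p = -0.647570 / -1.086851 = 0.5958

p = 0.5958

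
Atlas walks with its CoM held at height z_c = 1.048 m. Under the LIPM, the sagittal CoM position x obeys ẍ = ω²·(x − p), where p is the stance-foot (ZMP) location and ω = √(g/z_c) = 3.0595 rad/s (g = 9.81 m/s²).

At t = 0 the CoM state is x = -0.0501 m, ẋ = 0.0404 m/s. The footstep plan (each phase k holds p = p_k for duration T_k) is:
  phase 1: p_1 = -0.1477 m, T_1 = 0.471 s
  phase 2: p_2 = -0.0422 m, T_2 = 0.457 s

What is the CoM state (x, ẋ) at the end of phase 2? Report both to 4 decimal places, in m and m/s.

phase 1: p=-0.1477, T=0.471, ωT=1.441024, cosh=2.230854, sinh=1.994168; start (x,ẋ)=(-0.050100, 0.040400) → end (x,ẋ)=(0.096364, 0.685600)
phase 2: p=-0.0422, T=0.457, ωT=1.398192, cosh=2.147458, sinh=1.900415; start (x,ẋ)=(0.096364, 0.685600) → end (x,ẋ)=(0.681222, 2.277951)

x = 0.6812, ẋ = 2.2780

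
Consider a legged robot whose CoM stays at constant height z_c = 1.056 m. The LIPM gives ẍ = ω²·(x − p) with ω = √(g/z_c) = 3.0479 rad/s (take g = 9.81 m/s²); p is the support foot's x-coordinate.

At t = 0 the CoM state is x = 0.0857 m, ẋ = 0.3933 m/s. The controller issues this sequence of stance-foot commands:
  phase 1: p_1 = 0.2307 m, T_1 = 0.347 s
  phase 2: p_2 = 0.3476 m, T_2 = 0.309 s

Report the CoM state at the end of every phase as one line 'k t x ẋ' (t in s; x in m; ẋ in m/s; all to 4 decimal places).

phase 1: p=0.2307, T=0.347, ωT=1.057621, cosh=1.613397, sinh=1.266116; start (x,ẋ)=(0.085700, 0.393300) → end (x,ẋ)=(0.160137, 0.074995)
phase 2: p=0.3476, T=0.309, ωT=0.941801, cosh=1.477261, sinh=1.087336; start (x,ẋ)=(0.160137, 0.074995) → end (x,ẋ)=(0.097422, -0.510484)

1 0.3470 0.1601 0.0750
2 0.6560 0.0974 -0.5105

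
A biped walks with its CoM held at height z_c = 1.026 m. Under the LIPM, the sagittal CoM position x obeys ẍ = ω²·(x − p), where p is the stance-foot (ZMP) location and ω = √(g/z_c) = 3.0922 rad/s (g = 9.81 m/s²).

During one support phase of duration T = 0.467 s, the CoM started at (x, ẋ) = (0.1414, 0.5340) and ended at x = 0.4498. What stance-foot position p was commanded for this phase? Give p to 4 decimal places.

p = 0.1714

ωT = 3.0922·0.467 = 1.444057; cosh(ωT) = 2.236912, sinh(ωT) = 2.000944
x(T) = p + (x₀−p)·cosh(ωT) + (ẋ₀/ω)·sinh(ωT) ⇒ p·(1 − cosh) = x(T) − x₀·cosh − (ẋ₀/ω)·sinh
numerator   = 0.4498 − (0.1414)·2.236912 − (0.5340/3.0922)·2.000944 = -0.212047
denominator = 1 − 2.236912 = -1.236912
p = -0.212047 / -1.236912 = 0.1714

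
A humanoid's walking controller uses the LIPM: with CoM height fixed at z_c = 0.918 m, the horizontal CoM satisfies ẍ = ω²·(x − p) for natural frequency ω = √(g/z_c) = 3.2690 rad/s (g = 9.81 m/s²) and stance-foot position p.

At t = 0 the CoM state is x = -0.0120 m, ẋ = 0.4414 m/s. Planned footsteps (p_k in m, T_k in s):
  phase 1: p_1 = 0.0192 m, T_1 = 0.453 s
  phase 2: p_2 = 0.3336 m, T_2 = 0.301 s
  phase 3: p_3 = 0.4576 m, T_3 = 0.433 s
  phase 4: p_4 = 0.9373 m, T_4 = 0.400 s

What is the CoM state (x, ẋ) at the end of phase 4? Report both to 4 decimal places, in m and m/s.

phase 1: p=0.0192, T=0.453, ωT=1.480857, cosh=2.312077, sinh=2.084635; start (x,ẋ)=(-0.012000, 0.441400) → end (x,ẋ)=(0.228543, 0.807933)
phase 2: p=0.3336, T=0.301, ωT=0.983969, cosh=1.524438, sinh=1.150614; start (x,ẋ)=(0.228543, 0.807933) → end (x,ẋ)=(0.457821, 0.836488)
phase 3: p=0.4576, T=0.433, ωT=1.415477, cosh=2.180630, sinh=1.937820; start (x,ẋ)=(0.457821, 0.836488) → end (x,ẋ)=(0.953942, 1.825473)
phase 4: p=0.9373, T=0.400, ωT=1.307600, cosh=1.983879, sinh=1.713411; start (x,ẋ)=(0.953942, 1.825473) → end (x,ẋ)=(1.927117, 3.714731)

x = 1.9271, ẋ = 3.7147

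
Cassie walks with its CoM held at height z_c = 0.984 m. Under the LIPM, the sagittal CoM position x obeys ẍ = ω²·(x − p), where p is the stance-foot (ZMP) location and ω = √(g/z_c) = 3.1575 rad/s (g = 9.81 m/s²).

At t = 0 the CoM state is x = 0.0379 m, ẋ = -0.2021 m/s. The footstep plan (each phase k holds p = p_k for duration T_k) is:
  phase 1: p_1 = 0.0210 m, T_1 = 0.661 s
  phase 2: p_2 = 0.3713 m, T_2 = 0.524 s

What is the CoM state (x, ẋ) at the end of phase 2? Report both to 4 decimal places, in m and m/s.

x = -1.5705, ẋ = -5.9259

phase 1: p=0.0210, T=0.661, ωT=2.087108, cosh=4.092804, sinh=3.968759; start (x,ẋ)=(0.037900, -0.202100) → end (x,ẋ)=(-0.163857, -0.615376)
phase 2: p=0.3713, T=0.524, ωT=1.654530, cosh=2.710901, sinh=2.519720; start (x,ẋ)=(-0.163857, -0.615376) → end (x,ẋ)=(-1.570535, -5.925943)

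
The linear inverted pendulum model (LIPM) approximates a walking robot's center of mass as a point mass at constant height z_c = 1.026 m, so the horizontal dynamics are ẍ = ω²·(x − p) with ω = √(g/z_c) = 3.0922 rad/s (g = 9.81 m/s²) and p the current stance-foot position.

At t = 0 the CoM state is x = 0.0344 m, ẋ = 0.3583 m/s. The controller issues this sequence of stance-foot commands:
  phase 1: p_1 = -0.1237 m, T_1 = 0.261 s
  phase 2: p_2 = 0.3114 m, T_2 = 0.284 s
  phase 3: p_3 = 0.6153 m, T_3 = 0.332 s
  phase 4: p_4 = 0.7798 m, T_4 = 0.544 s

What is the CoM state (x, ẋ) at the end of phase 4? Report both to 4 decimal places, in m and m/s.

phase 1: p=-0.1237, T=0.261, ωT=0.807064, cosh=1.343742, sinh=0.897576; start (x,ẋ)=(0.034400, 0.358300) → end (x,ẋ)=(0.192750, 0.920267)
phase 2: p=0.3114, T=0.284, ωT=0.878185, cosh=1.411032, sinh=0.995495; start (x,ẋ)=(0.192750, 0.920267) → end (x,ẋ)=(0.440249, 0.933288)
phase 3: p=0.6153, T=0.332, ωT=1.026610, cosh=1.574903, sinh=1.216684; start (x,ẋ)=(0.440249, 0.933288) → end (x,ẋ)=(0.706832, 0.811258)
phase 4: p=0.7798, T=0.544, ωT=1.682157, cosh=2.781557, sinh=2.595584; start (x,ẋ)=(0.706832, 0.811258) → end (x,ẋ)=(1.257802, 1.670912)

x = 1.2578, ẋ = 1.6709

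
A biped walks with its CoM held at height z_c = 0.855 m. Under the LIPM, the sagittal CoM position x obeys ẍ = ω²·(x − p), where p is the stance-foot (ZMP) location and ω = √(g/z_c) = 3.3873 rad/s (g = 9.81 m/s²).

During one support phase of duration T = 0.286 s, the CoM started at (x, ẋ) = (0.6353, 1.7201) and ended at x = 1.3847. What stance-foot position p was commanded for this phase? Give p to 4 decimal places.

ωT = 3.3873·0.286 = 0.968768; cosh(ωT) = 1.507123, sinh(ωT) = 1.127573
x(T) = p + (x₀−p)·cosh(ωT) + (ẋ₀/ω)·sinh(ωT) ⇒ p·(1 − cosh) = x(T) − x₀·cosh − (ẋ₀/ω)·sinh
numerator   = 1.3847 − (0.6353)·1.507123 − (1.7201/3.3873)·1.127573 = -0.145367
denominator = 1 − 1.507123 = -0.507123
p = -0.145367 / -0.507123 = 0.2866

p = 0.2866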